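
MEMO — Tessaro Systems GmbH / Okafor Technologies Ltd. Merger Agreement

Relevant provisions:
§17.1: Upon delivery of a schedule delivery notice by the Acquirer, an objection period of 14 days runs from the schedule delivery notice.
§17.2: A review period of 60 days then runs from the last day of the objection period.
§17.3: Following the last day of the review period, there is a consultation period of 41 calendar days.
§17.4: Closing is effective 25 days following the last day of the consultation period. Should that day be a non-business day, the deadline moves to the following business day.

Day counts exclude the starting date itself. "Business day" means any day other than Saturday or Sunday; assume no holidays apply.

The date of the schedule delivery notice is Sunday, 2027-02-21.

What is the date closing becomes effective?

2027-07-12

Adding 14 calendar days to 2027-02-21 gives 2027-03-07, which is the last day of the objection period.
The last day of the review period: 60 calendar days after 2027-03-07 is 2027-05-06.
Adding 41 calendar days to 2027-05-06 gives 2027-06-16, which is the last day of the consultation period.
Adding 25 calendar days to 2027-06-16 gives 2027-07-11, which is the date closing becomes effective. That falls on a Sunday, so it rolls to the next business day, Monday, 2027-07-12.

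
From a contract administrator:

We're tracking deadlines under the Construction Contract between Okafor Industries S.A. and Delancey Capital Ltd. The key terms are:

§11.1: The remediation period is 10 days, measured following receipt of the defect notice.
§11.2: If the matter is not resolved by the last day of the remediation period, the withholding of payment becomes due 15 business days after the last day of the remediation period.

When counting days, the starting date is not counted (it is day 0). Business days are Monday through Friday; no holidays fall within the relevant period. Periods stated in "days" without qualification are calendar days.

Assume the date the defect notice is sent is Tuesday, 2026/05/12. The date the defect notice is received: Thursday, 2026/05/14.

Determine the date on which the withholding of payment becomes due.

2026/06/12

Adding 10 calendar days to 2026/05/14 gives 2026/05/24, which is the last day of the remediation period.
The date on which the withholding of payment becomes due: 15 business days after Sunday, 2026/05/24, skipping weekends — May 25, May 26, May 27, May 28, …, Jun 10, Jun 11, Jun 12 — lands on Friday, 2026/06/12.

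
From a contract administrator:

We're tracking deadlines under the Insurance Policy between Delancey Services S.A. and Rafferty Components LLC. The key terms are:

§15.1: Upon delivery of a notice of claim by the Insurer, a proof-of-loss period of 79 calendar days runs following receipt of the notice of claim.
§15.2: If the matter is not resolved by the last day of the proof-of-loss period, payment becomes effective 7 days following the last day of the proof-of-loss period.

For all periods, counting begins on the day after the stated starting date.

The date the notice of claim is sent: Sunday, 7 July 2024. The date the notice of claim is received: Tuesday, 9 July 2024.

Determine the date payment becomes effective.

3 October 2024

The last day of the proof-of-loss period: 79 calendar days after 9 July 2024 is 26 September 2024.
The date payment becomes effective: 26 September 2024 + 7 days = 3 October 2024.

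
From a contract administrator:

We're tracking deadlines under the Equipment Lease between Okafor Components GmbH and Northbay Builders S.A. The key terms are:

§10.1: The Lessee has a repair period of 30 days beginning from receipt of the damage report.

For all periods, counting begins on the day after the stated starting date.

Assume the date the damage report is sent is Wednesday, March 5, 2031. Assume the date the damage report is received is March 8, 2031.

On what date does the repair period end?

April 7, 2031

Adding 30 calendar days to March 8, 2031 gives April 7, 2031, which is the last day of the repair period.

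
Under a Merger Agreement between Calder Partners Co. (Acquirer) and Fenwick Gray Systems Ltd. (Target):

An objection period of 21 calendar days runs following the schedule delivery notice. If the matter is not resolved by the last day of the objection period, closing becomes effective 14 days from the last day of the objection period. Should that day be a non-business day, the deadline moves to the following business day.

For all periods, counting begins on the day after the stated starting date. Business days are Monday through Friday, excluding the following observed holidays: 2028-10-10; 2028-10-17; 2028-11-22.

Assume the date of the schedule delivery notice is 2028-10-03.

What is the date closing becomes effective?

2028-11-07

The last day of the objection period: 2028-10-03 + 21 days = 2028-10-24.
The date closing becomes effective: 2028-10-24 + 14 days = 2028-11-07. 2028-11-07 is a Tuesday and is not a listed holiday, so no roll-forward applies.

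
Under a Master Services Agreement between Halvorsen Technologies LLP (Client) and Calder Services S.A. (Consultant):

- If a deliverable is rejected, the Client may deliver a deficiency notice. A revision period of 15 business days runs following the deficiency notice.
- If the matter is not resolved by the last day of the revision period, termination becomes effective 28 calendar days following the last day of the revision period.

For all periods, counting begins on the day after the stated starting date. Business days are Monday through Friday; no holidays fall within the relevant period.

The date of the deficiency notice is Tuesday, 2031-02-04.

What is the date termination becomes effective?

From Tuesday, 2031-02-04, 15 business days (Feb 5, Feb 6, Feb 7, Feb 10, …, Feb 21, Feb 24, Feb 25, skipping weekends) brings us to Tuesday, 2031-02-25, which is the last day of the revision period.
The date termination becomes effective: 2031-02-25 + 28 days = 2031-03-25.

2031-03-25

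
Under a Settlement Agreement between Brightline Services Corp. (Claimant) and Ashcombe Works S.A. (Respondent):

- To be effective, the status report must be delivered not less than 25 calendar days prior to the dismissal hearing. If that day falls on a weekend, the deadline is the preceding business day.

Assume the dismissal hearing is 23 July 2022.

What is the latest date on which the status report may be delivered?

28 June 2022

Counting back 25 calendar days from 23 July 2022 gives 28 June 2022. That is a Tuesday, so no adjustment is needed.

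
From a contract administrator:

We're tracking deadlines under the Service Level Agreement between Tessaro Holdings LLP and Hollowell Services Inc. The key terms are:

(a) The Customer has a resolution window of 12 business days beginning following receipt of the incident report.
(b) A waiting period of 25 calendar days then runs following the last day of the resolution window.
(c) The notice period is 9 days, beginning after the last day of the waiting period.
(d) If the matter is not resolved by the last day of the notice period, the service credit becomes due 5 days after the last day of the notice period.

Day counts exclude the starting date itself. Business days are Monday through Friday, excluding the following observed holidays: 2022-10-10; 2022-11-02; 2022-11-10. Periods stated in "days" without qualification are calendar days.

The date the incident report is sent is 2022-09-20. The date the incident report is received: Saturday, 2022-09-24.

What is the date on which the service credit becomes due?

2022-11-20

The last day of the resolution window: counting 12 business days from Saturday, 2022-09-24 (Sep 26, Sep 27, Sep 28, Sep 29, …, Oct 7, Oct 11, Oct 12, skipping weekends and the listed holiday on Oct 10) reaches Wednesday, 2022-10-12.
The last day of the waiting period: 2022-10-12 + 25 days = 2022-11-06.
The last day of the notice period: 2022-11-06 + 9 days = 2022-11-15.
Adding 5 calendar days to 2022-11-15 gives 2022-11-20, which is the date on which the service credit becomes due.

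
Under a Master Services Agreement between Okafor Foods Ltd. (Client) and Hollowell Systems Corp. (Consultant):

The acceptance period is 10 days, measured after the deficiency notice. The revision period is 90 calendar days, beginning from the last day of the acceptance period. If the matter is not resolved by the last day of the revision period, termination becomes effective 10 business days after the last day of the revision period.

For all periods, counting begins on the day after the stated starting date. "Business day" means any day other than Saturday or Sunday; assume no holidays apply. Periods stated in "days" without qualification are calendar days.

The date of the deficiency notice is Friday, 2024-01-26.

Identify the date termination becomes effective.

2024-05-17

The last day of the acceptance period: 2024-01-26 + 10 days = 2024-02-05.
The last day of the revision period: 2024-02-05 + 90 days = 2024-05-05.
The date termination becomes effective: 10 business days after Sunday, 2024-05-05, skipping weekends — May 6, May 7, May 8, May 9, May 10, May 13, May 14, May 15, May 16, May 17 — lands on Friday, 2024-05-17.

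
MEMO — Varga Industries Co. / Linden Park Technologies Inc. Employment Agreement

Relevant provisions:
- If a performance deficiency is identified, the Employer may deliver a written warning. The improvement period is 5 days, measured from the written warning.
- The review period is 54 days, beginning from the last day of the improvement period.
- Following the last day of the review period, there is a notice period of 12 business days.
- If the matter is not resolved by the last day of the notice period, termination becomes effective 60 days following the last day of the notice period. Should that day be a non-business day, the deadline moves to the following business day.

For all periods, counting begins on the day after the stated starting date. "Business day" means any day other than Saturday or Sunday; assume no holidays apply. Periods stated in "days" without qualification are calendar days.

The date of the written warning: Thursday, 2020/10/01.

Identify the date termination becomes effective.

The last day of the improvement period: 2020/10/01 + 5 days = 2020/10/06.
Adding 54 calendar days to 2020/10/06 gives 2020/11/29, which is the last day of the review period.
The last day of the notice period: 12 business days after Sunday, 2020/11/29, skipping weekends — Nov 30, Dec 1, Dec 2, Dec 3, …, Dec 11, Dec 14, Dec 15 — lands on Tuesday, 2020/12/15.
The date termination becomes effective: 2020/12/15 + 60 days = 2021/02/13. That falls on a Saturday, so it rolls to the next business day, Monday, 2021/02/15.

2021/02/15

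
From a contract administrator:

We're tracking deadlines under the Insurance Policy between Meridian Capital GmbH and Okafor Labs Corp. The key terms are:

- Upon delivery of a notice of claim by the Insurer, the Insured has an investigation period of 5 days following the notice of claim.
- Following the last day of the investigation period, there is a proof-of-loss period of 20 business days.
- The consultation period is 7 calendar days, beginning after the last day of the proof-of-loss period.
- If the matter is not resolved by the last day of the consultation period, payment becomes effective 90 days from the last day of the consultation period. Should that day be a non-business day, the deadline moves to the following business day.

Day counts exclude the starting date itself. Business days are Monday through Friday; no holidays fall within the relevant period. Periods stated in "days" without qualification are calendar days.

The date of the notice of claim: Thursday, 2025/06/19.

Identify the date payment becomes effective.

2025/10/27

The last day of the investigation period: 5 calendar days after 2025/06/19 is 2025/06/24.
The last day of the proof-of-loss period: 20 business days after Tuesday, 2025/06/24, skipping weekends — Jun 25, Jun 26, Jun 27, Jun 30, …, Jul 18, Jul 21, Jul 22 — lands on Tuesday, 2025/07/22.
The last day of the consultation period: 7 calendar days after 2025/07/22 is 2025/07/29.
The date payment becomes effective: 90 calendar days after 2025/07/29 is 2025/10/27. 2025/10/27 is a Monday, so no roll-forward applies.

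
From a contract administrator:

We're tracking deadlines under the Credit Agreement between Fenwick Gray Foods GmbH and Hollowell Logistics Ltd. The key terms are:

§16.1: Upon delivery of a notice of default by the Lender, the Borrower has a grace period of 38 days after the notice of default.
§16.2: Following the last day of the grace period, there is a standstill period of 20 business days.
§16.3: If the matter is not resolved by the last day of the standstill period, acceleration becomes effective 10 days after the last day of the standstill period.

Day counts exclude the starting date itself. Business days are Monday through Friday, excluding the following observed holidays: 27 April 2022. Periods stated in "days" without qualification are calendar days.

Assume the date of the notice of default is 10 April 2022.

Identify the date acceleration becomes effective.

25 June 2022

The last day of the grace period: 10 April 2022 + 38 days = 18 May 2022.
The last day of the standstill period: counting 20 business days from Wednesday, 18 May 2022 (May 19, May 20, May 23, May 24, …, Jun 13, Jun 14, Jun 15, skipping weekends) reaches Wednesday, 15 June 2022.
The date acceleration becomes effective: 15 June 2022 + 10 days = 25 June 2022.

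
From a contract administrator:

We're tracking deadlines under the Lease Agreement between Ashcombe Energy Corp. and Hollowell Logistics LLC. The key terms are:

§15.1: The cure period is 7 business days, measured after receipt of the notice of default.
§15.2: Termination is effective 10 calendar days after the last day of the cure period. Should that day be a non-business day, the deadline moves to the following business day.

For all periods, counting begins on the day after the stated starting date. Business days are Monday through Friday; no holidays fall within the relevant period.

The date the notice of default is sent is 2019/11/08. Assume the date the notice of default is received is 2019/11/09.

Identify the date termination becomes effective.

The last day of the cure period: 7 business days after Saturday, 2019/11/09, skipping weekends — Nov 11, Nov 12, Nov 13, Nov 14, Nov 15, Nov 18, Nov 19 — lands on Tuesday, 2019/11/19.
Adding 10 calendar days to 2019/11/19 gives 2019/11/29, which is the date termination becomes effective. 2019/11/29 is a Friday, so no roll-forward applies.

2019/11/29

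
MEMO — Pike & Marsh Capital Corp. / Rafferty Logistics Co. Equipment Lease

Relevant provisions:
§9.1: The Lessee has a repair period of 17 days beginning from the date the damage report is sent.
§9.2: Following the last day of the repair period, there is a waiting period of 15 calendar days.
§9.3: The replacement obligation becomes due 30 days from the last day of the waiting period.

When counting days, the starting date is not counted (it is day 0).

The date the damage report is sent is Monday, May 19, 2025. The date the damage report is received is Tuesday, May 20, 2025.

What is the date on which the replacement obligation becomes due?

Adding 17 calendar days to May 19, 2025 gives June 5, 2025, which is the last day of the repair period.
The last day of the waiting period: 15 calendar days after June 5, 2025 is June 20, 2025.
The date on which the replacement obligation becomes due: 30 calendar days after June 20, 2025 is July 20, 2025.

July 20, 2025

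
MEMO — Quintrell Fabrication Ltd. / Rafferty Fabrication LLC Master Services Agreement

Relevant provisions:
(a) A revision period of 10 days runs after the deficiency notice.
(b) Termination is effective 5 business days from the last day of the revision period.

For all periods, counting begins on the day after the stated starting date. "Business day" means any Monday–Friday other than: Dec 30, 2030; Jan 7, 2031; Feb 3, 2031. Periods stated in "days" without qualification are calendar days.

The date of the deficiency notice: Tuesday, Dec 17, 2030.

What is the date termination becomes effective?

Jan 6, 2031

The last day of the revision period: 10 calendar days after Dec 17, 2030 is Dec 27, 2030.
From Friday, Dec 27, 2030, 5 business days (Dec 31, Jan 1, Jan 2, Jan 3, Jan 6, skipping weekends and the listed holiday on Dec 30) brings us to Monday, Jan 6, 2031, which is the date termination becomes effective.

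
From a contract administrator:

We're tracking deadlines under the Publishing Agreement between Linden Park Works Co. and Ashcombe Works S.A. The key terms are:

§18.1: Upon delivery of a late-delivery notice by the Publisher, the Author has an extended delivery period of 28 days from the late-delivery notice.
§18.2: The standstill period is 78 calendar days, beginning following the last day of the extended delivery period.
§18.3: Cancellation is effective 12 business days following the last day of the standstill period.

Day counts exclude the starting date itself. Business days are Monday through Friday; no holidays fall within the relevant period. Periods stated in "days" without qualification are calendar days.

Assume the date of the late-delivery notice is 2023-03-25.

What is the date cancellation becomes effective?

The last day of the extended delivery period: 28 calendar days after 2023-03-25 is 2023-04-22.
Adding 78 calendar days to 2023-04-22 gives 2023-07-09, which is the last day of the standstill period.
From Sunday, 2023-07-09, 12 business days (Jul 10, Jul 11, Jul 12, Jul 13, …, Jul 21, Jul 24, Jul 25, skipping weekends) brings us to Tuesday, 2023-07-25, which is the date cancellation becomes effective.

2023-07-25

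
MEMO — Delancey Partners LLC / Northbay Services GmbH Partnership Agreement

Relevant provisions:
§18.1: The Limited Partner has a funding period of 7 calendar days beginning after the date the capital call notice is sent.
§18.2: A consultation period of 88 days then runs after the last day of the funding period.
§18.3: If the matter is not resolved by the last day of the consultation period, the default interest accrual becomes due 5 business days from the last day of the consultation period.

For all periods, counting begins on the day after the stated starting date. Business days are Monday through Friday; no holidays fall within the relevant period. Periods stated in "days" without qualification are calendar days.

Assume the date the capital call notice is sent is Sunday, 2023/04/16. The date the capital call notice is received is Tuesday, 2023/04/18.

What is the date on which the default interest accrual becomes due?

The last day of the funding period: 2023/04/16 + 7 days = 2023/04/23.
The last day of the consultation period: 2023/04/23 + 88 days = 2023/07/20.
The date on which the default interest accrual becomes due: counting 5 business days from Thursday, 2023/07/20 (Jul 21, Jul 24, Jul 25, Jul 26, Jul 27, skipping weekends) reaches Thursday, 2023/07/27.

2023/07/27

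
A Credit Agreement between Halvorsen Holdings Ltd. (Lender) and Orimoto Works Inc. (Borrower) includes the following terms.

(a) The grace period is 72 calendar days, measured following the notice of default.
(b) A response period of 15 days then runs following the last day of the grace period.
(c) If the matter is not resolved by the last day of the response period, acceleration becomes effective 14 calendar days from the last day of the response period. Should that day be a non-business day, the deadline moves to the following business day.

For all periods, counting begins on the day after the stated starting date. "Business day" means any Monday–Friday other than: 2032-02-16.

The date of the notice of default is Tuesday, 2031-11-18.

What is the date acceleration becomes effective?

2032-02-27

The last day of the grace period: 2031-11-18 + 72 days = 2032-01-29.
Adding 15 calendar days to 2032-01-29 gives 2032-02-13, which is the last day of the response period.
Adding 14 calendar days to 2032-02-13 gives 2032-02-27, which is the date acceleration becomes effective. 2032-02-27 is a Friday and is not a listed holiday, so no roll-forward applies.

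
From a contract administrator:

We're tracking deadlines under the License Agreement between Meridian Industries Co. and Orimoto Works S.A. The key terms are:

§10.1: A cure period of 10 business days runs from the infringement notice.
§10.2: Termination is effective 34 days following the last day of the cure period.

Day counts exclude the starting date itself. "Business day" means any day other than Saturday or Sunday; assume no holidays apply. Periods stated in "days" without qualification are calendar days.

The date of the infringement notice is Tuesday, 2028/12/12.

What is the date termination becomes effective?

2029/01/29

From Tuesday, 2028/12/12, 10 business days (Dec 13, Dec 14, Dec 15, Dec 18, Dec 19, Dec 20, Dec 21, Dec 22, Dec 25, Dec 26, skipping weekends) brings us to Tuesday, 2028/12/26, which is the last day of the cure period.
Adding 34 calendar days to 2028/12/26 gives 2029/01/29, which is the date termination becomes effective.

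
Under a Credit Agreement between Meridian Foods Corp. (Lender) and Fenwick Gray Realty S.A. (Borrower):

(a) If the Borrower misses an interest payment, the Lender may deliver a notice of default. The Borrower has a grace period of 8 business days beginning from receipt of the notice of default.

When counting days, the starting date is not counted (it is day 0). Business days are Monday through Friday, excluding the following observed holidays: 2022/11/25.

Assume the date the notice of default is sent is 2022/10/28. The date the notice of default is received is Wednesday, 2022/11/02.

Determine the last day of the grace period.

The last day of the grace period: 8 business days after Wednesday, 2022/11/02, skipping weekends — Nov 3, Nov 4, Nov 7, Nov 8, Nov 9, Nov 10, Nov 11, Nov 14 — lands on Monday, 2022/11/14.

2022/11/14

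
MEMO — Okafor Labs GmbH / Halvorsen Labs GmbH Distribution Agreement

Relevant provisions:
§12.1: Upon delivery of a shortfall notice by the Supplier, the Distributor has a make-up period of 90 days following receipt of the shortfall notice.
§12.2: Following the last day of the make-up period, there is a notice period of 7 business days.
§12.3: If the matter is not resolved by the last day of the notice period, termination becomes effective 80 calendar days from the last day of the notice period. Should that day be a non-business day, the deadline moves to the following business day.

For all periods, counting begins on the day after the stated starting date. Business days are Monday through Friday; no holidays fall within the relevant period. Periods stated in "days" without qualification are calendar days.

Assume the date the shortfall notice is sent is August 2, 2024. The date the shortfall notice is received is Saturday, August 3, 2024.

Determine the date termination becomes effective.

The last day of the make-up period: August 3, 2024 + 90 days = November 1, 2024.
From Friday, November 1, 2024, 7 business days (Nov 4, Nov 5, Nov 6, Nov 7, Nov 8, Nov 11, Nov 12, skipping weekends) brings us to Tuesday, November 12, 2024, which is the last day of the notice period.
The date termination becomes effective: 80 calendar days after November 12, 2024 is January 31, 2025. January 31, 2025 is a Friday, so no roll-forward applies.

January 31, 2025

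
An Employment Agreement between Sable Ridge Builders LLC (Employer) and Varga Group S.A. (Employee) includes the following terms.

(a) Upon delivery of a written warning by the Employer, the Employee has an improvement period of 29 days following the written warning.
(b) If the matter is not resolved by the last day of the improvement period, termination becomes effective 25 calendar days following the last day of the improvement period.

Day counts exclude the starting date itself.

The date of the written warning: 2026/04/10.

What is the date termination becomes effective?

The last day of the improvement period: 2026/04/10 + 29 days = 2026/05/09.
The date termination becomes effective: 25 calendar days after 2026/05/09 is 2026/06/03.

2026/06/03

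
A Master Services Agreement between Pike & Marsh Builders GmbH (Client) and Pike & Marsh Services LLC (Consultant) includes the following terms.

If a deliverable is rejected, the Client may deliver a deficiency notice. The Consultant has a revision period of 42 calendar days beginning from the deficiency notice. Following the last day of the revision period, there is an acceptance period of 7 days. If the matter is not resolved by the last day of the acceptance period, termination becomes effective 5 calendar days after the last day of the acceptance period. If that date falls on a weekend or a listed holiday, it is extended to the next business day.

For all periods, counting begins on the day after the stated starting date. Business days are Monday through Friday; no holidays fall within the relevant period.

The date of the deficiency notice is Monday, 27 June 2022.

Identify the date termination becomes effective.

22 August 2022

Adding 42 calendar days to 27 June 2022 gives 8 August 2022, which is the last day of the revision period.
The last day of the acceptance period: 7 calendar days after 8 August 2022 is 15 August 2022.
The date termination becomes effective: 15 August 2022 + 5 days = 20 August 2022. That falls on a Saturday, so it rolls to the next business day, Monday, 22 August 2022.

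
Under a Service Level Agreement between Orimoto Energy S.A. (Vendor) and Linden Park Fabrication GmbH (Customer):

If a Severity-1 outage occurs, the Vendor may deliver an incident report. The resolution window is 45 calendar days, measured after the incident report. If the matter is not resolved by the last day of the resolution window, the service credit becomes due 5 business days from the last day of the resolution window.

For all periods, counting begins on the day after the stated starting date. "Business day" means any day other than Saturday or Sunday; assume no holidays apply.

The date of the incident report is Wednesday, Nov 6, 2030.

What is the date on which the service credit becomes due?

The last day of the resolution window: Nov 6, 2030 + 45 days = Dec 21, 2030.
The date on which the service credit becomes due: counting 5 business days from Saturday, Dec 21, 2030 (Dec 23, Dec 24, Dec 25, Dec 26, Dec 27, skipping weekends) reaches Friday, Dec 27, 2030.

Dec 27, 2030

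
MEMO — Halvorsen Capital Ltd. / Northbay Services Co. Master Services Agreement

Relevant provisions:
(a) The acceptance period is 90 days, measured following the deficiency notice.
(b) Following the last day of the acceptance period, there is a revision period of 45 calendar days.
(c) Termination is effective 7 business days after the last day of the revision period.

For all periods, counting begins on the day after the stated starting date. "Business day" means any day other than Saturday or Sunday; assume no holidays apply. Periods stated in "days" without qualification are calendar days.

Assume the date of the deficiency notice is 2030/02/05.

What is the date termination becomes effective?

The last day of the acceptance period: 2030/02/05 + 90 days = 2030/05/06.
Adding 45 calendar days to 2030/05/06 gives 2030/06/20, which is the last day of the revision period.
The date termination becomes effective: counting 7 business days from Thursday, 2030/06/20 (Jun 21, Jun 24, Jun 25, Jun 26, Jun 27, Jun 28, Jul 1, skipping weekends) reaches Monday, 2030/07/01.

2030/07/01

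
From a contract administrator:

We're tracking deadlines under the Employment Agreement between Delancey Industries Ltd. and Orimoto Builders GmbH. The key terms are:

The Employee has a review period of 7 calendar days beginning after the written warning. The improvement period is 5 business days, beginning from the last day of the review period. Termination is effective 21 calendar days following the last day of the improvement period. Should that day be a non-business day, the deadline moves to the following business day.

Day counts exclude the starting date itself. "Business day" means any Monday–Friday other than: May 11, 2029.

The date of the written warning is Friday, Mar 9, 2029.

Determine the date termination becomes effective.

The last day of the review period: 7 calendar days after Mar 9, 2029 is Mar 16, 2029.
The last day of the improvement period: counting 5 business days from Friday, Mar 16, 2029 (Mar 19, Mar 20, Mar 21, Mar 22, Mar 23, skipping weekends) reaches Friday, Mar 23, 2029.
Adding 21 calendar days to Mar 23, 2029 gives Apr 13, 2029, which is the date termination becomes effective. Apr 13, 2029 is a Friday and is not a listed holiday, so no roll-forward applies.

Apr 13, 2029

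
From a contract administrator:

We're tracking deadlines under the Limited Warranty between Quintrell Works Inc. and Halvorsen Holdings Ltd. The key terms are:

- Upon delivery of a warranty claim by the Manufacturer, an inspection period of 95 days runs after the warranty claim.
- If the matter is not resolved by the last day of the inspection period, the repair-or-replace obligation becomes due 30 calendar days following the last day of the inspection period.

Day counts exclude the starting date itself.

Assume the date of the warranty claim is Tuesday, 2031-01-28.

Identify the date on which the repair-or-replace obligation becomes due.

2031-06-02

The last day of the inspection period: 95 calendar days after 2031-01-28 is 2031-05-03.
The date on which the repair-or-replace obligation becomes due: 2031-05-03 + 30 days = 2031-06-02.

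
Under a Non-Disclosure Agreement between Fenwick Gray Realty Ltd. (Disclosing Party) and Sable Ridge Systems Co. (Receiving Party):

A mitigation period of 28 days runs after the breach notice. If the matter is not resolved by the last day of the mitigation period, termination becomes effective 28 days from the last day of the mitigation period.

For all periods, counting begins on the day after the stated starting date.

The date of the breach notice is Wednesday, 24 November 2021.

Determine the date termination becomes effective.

19 January 2022

The last day of the mitigation period: 28 calendar days after 24 November 2021 is 22 December 2021.
Adding 28 calendar days to 22 December 2021 gives 19 January 2022, which is the date termination becomes effective.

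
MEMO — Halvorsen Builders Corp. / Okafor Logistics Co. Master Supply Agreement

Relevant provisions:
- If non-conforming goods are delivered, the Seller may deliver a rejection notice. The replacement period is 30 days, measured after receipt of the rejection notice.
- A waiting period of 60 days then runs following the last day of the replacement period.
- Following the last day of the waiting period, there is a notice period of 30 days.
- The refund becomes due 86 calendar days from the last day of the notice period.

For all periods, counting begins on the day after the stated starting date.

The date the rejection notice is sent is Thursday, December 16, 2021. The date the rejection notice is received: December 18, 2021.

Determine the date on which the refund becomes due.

The last day of the replacement period: December 18, 2021 + 30 days = January 17, 2022.
The last day of the waiting period: 60 calendar days after January 17, 2022 is March 18, 2022.
The last day of the notice period: March 18, 2022 + 30 days = April 17, 2022.
Adding 86 calendar days to April 17, 2022 gives July 12, 2022, which is the date on which the refund becomes due.

July 12, 2022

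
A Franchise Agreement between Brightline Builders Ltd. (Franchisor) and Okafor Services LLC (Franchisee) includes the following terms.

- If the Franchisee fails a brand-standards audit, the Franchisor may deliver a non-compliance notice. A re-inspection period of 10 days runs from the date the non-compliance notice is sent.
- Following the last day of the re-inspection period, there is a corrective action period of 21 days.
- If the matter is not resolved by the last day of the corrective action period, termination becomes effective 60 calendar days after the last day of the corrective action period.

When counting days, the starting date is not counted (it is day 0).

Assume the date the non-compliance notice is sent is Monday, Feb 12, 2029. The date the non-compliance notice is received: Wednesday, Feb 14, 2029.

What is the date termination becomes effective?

Adding 10 calendar days to Feb 12, 2029 gives Feb 22, 2029, which is the last day of the re-inspection period.
The last day of the corrective action period: 21 calendar days after Feb 22, 2029 is Mar 15, 2029.
The date termination becomes effective: Mar 15, 2029 + 60 days = May 14, 2029.

May 14, 2029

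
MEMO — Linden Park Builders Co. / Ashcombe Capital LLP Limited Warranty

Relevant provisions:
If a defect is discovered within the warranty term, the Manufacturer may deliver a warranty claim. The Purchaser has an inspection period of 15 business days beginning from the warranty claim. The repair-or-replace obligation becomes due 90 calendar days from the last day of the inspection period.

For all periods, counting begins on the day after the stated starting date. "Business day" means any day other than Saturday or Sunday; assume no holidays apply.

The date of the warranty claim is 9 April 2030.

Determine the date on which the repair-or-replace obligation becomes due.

From Tuesday, 9 April 2030, 15 business days (Apr 10, Apr 11, Apr 12, Apr 15, …, Apr 26, Apr 29, Apr 30, skipping weekends) brings us to Tuesday, 30 April 2030, which is the last day of the inspection period.
Adding 90 calendar days to 30 April 2030 gives 29 July 2030, which is the date on which the repair-or-replace obligation becomes due.

29 July 2030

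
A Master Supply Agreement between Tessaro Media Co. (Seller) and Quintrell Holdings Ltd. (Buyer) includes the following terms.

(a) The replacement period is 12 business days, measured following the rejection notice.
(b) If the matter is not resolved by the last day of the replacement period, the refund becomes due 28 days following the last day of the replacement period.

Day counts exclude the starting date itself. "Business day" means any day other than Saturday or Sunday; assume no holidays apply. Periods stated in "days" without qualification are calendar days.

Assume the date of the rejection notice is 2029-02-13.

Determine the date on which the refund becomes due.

The last day of the replacement period: 12 business days after Tuesday, 2029-02-13, skipping weekends — Feb 14, Feb 15, Feb 16, Feb 19, …, Feb 27, Feb 28, Mar 1 — lands on Thursday, 2029-03-01.
Adding 28 calendar days to 2029-03-01 gives 2029-03-29, which is the date on which the refund becomes due.

2029-03-29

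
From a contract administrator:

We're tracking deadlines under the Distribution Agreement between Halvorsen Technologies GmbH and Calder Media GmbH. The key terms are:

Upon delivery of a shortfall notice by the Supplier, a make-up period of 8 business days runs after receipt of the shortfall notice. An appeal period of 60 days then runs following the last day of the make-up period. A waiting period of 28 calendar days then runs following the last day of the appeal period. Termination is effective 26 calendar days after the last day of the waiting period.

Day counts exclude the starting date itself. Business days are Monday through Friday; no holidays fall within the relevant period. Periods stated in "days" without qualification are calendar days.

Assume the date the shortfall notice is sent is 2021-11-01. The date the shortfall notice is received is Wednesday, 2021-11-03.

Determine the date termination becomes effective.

2022-03-09

From Wednesday, 2021-11-03, 8 business days (Nov 4, Nov 5, Nov 8, Nov 9, Nov 10, Nov 11, Nov 12, Nov 15, skipping weekends) brings us to Monday, 2021-11-15, which is the last day of the make-up period.
Adding 60 calendar days to 2021-11-15 gives 2022-01-14, which is the last day of the appeal period.
The last day of the waiting period: 2022-01-14 + 28 days = 2022-02-11.
The date termination becomes effective: 2022-02-11 + 26 days = 2022-03-09.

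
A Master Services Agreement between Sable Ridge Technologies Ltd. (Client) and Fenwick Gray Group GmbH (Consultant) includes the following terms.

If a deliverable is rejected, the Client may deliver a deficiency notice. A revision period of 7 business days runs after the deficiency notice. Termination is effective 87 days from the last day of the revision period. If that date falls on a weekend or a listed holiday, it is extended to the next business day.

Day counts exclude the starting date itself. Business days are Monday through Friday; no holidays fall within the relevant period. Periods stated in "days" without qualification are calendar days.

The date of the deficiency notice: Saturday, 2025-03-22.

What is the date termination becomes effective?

2025-06-27

The last day of the revision period: 7 business days after Saturday, 2025-03-22, skipping weekends — Mar 24, Mar 25, Mar 26, Mar 27, Mar 28, Mar 31, Apr 1 — lands on Tuesday, 2025-04-01.
Adding 87 calendar days to 2025-04-01 gives 2025-06-27, which is the date termination becomes effective. 2025-06-27 is a Friday, so no roll-forward applies.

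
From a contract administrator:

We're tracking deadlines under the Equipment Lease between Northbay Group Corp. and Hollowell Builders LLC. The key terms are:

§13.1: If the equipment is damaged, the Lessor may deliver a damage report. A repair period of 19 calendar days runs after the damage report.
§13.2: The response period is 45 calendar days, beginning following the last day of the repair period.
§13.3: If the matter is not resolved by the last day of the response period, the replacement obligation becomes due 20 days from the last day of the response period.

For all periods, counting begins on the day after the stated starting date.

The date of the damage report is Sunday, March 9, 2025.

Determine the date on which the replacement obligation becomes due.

June 1, 2025

The last day of the repair period: 19 calendar days after March 9, 2025 is March 28, 2025.
Adding 45 calendar days to March 28, 2025 gives May 12, 2025, which is the last day of the response period.
The date on which the replacement obligation becomes due: 20 calendar days after May 12, 2025 is June 1, 2025.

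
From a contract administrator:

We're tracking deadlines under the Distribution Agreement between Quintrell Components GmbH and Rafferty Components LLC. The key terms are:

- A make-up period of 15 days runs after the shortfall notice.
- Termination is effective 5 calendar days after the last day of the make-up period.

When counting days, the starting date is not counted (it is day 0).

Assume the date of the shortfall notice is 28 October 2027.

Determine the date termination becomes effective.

17 November 2027

Adding 15 calendar days to 28 October 2027 gives 12 November 2027, which is the last day of the make-up period.
The date termination becomes effective: 5 calendar days after 12 November 2027 is 17 November 2027.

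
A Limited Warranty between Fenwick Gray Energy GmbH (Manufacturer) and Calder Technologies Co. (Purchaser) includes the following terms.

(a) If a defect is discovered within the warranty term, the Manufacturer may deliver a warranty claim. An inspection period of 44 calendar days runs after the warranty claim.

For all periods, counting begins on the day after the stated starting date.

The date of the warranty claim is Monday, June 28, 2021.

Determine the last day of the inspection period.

The last day of the inspection period: June 28, 2021 + 44 days = August 11, 2021.

August 11, 2021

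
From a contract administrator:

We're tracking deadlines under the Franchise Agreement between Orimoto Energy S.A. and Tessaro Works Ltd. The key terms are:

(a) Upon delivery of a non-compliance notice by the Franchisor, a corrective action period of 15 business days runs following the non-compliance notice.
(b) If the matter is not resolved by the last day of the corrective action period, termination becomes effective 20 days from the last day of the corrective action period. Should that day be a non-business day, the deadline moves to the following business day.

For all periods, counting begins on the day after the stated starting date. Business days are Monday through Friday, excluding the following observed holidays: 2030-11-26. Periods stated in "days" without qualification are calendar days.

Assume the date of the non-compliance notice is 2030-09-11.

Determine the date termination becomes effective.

2030-10-22

The last day of the corrective action period: 15 business days after Wednesday, 2030-09-11, skipping weekends — Sep 12, Sep 13, Sep 16, Sep 17, …, Sep 30, Oct 1, Oct 2 — lands on Wednesday, 2030-10-02.
The date termination becomes effective: 2030-10-02 + 20 days = 2030-10-22. 2030-10-22 is a Tuesday and is not a listed holiday, so no roll-forward applies.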